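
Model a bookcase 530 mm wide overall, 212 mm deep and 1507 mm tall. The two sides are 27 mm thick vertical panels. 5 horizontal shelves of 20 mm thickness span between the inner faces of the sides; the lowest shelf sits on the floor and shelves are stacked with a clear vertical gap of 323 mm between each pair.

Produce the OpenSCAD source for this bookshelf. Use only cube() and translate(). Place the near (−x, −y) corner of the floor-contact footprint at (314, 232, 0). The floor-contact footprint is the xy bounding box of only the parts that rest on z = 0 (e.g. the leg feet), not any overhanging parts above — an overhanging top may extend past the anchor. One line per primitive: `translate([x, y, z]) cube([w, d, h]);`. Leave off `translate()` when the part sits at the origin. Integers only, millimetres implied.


translate([314, 232, 0]) cube([27, 212, 1507]);
translate([817, 232, 0]) cube([27, 212, 1507]);
translate([341, 232, 0]) cube([476, 212, 20]);
translate([341, 232, 343]) cube([476, 212, 20]);
translate([341, 232, 686]) cube([476, 212, 20]);
translate([341, 232, 1029]) cube([476, 212, 20]);
translate([341, 232, 1372]) cube([476, 212, 20]);


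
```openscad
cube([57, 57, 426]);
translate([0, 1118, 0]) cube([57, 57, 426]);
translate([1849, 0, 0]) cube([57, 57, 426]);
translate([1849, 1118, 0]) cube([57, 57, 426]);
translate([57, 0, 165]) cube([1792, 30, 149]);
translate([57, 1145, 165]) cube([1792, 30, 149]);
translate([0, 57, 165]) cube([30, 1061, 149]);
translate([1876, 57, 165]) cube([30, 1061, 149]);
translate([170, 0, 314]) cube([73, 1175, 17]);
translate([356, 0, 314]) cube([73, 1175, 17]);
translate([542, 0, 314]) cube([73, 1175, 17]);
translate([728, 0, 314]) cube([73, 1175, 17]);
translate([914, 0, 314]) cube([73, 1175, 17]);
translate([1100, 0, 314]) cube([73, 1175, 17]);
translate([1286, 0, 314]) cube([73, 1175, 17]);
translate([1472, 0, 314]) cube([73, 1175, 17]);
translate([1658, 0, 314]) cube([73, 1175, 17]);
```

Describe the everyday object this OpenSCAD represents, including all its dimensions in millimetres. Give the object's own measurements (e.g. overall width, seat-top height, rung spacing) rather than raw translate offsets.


A bed frame 1906 mm long (x) by 1175 mm wide (y). Four 57×57 mm corner posts, 426 mm tall, at the corners of the footprint. Four rails of 30 mm thickness and 149 mm height run between adjacent posts with their undersides at z = 165 mm, their outer faces flush with the outside of the frame (the two x-running rails run between the posts' inner faces; the two y-running rails run between the posts' inner faces). 9 slats, each 73 mm wide (x) and 17 mm thick, lie across the top of the two x-running rails, running the full 1175 mm width of the frame in y; along x they sit between the end posts with a 113 mm gap after the −x posts and between neighbouring slats, leaving 118 mm before the +x posts.


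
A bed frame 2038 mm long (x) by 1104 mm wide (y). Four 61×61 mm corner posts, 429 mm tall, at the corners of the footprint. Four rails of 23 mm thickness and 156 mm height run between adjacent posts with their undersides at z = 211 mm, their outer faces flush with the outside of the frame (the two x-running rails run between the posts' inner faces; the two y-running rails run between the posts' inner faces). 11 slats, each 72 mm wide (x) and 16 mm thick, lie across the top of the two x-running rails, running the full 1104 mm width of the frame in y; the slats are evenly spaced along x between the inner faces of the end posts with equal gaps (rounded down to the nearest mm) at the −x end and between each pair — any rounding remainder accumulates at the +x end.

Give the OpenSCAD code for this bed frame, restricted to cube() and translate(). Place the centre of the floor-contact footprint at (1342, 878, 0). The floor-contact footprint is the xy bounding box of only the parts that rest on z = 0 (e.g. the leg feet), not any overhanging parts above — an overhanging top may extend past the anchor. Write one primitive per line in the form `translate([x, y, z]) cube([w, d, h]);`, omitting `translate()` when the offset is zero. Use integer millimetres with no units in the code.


// slat z = rail_z + rail_h = 211 + 156 = 367
// slat gap = ⌊(1916 − 11·72) / 12⌋ = 93
translate([323, 326, 0]) cube([61, 61, 429]);
translate([323, 1369, 0]) cube([61, 61, 429]);
translate([2300, 326, 0]) cube([61, 61, 429]);
translate([2300, 1369, 0]) cube([61, 61, 429]);
translate([384, 326, 211]) cube([1916, 23, 156]);
translate([384, 1407, 211]) cube([1916, 23, 156]);
translate([323, 387, 211]) cube([23, 982, 156]);
translate([2338, 387, 211]) cube([23, 982, 156]);
translate([477, 326, 367]) cube([72, 1104, 16]);
translate([642, 326, 367]) cube([72, 1104, 16]);
translate([807, 326, 367]) cube([72, 1104, 16]);
translate([972, 326, 367]) cube([72, 1104, 16]);
translate([1137, 326, 367]) cube([72, 1104, 16]);
translate([1302, 326, 367]) cube([72, 1104, 16]);
translate([1467, 326, 367]) cube([72, 1104, 16]);
translate([1632, 326, 367]) cube([72, 1104, 16]);
translate([1797, 326, 367]) cube([72, 1104, 16]);
translate([1962, 326, 367]) cube([72, 1104, 16]);
translate([2127, 326, 367]) cube([72, 1104, 16]);


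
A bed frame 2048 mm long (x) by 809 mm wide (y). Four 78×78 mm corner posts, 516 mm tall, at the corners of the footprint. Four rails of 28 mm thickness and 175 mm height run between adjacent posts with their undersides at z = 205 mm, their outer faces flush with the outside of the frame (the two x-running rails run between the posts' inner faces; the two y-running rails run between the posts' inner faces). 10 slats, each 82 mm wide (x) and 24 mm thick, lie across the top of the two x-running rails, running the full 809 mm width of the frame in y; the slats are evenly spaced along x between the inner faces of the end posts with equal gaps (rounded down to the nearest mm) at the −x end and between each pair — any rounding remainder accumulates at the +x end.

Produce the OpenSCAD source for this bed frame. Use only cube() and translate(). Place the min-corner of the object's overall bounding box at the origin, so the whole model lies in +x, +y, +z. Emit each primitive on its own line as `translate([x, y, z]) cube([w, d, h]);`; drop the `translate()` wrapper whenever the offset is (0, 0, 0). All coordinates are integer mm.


cube([78, 78, 516]);
translate([0, 731, 0]) cube([78, 78, 516]);
translate([1970, 0, 0]) cube([78, 78, 516]);
translate([1970, 731, 0]) cube([78, 78, 516]);
translate([78, 0, 205]) cube([1892, 28, 175]);
translate([78, 781, 205]) cube([1892, 28, 175]);
translate([0, 78, 205]) cube([28, 653, 175]);
translate([2020, 78, 205]) cube([28, 653, 175]);
translate([175, 0, 380]) cube([82, 809, 24]);
translate([354, 0, 380]) cube([82, 809, 24]);
translate([533, 0, 380]) cube([82, 809, 24]);
translate([712, 0, 380]) cube([82, 809, 24]);
translate([891, 0, 380]) cube([82, 809, 24]);
translate([1070, 0, 380]) cube([82, 809, 24]);
translate([1249, 0, 380]) cube([82, 809, 24]);
translate([1428, 0, 380]) cube([82, 809, 24]);
translate([1607, 0, 380]) cube([82, 809, 24]);
translate([1786, 0, 380]) cube([82, 809, 24]);


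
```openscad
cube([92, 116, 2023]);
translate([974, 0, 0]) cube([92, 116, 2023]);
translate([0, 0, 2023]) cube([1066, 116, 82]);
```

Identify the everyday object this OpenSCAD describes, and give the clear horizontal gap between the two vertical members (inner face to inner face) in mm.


A door frame. The clear opening width is 882 mm.

Two 2023 mm tall posts with a header on top — a door frame. The left jamb is 92 mm wide at x = 0; the right jamb starts at x = 974. The clear opening is 974 − 92 = 882 mm.


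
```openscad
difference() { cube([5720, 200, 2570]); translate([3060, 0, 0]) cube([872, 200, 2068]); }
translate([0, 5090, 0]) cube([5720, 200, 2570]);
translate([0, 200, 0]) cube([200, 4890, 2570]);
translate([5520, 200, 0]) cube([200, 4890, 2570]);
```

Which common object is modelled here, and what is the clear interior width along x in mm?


A single room. The interior width is 5320 mm.

Four walls enclosing a rectangle with a door in the front wall — a room. Outside width 5720 minus two 200 mm walls gives 5320 mm.


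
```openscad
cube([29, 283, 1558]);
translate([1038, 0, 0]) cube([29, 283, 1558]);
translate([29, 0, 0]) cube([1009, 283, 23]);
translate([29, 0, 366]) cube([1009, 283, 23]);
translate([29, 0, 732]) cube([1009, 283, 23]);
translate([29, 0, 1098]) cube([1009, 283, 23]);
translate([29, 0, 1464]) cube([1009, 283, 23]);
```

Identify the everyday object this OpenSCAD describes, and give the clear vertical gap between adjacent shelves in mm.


A bookshelf. The clear shelf gap is 343 mm.

Two tall side panels with 5 horizontal boards between them — a bookshelf. The first two shelf undersides are at z = 0 and z = 366; with shelf thickness 23, the clear gap is 366 − 0 − 23 = 343 mm.


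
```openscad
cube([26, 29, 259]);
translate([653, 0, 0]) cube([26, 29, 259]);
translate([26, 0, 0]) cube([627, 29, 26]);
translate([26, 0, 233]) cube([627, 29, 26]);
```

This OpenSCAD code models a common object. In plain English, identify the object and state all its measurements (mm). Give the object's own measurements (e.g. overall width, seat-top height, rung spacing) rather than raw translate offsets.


A rectangular picture frame lying in the x–z plane (depth along y). The opening is 627 mm wide (x) by 207 mm tall (z), surrounded by a border 26 mm wide on all four sides. The frame is 29 mm deep and is made of two full-height vertical stiles with two horizontal rails fitted between them.


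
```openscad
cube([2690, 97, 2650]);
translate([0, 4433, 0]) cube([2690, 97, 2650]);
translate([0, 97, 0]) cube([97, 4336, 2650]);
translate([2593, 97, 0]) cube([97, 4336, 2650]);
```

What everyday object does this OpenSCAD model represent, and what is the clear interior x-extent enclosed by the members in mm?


A house (or room) frame. The interior width is 2496 mm.

Four 2650 mm walls enclosing a rectangle with no floor or roof — a room or house frame. Outside width is 2690 mm and wall thickness is 97 mm, so the interior width is 2690 − 2 × 97 = 2496 mm.


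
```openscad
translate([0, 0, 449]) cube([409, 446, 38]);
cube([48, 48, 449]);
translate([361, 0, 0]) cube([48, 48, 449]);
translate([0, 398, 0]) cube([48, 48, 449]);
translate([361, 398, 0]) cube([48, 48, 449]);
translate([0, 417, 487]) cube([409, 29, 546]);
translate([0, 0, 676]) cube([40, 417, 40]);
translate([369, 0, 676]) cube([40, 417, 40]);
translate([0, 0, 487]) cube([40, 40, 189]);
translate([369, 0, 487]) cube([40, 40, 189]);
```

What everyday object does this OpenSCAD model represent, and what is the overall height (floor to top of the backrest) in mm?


A chair. The overall height is 1033 mm.

A slab on four corner posts with a tall panel at the back — a chair. The seat slab sits at z = 449 with thickness 38, and the 546 mm backrest starts at the seat top, so the overall height is 449 + 38 + 546 = 1033 mm.


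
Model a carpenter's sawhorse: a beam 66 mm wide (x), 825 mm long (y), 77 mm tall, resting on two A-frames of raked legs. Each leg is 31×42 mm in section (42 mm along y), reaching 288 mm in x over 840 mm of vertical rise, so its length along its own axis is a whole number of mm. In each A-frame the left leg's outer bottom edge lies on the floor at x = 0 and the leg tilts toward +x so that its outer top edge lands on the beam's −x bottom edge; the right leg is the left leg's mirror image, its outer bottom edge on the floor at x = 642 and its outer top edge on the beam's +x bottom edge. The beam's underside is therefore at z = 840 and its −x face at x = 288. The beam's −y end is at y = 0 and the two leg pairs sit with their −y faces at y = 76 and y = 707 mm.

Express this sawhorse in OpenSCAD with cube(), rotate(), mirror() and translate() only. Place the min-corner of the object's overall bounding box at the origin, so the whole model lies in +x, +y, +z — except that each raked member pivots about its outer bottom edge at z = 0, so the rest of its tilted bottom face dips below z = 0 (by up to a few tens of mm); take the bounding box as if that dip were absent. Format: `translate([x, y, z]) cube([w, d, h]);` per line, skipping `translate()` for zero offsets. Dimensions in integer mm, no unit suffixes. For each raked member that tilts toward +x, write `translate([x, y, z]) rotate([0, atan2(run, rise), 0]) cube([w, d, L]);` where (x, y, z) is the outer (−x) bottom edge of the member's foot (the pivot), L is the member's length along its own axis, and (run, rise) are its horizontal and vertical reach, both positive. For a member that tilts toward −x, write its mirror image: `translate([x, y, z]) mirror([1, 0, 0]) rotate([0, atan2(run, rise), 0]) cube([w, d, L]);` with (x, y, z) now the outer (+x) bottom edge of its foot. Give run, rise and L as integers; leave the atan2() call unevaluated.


translate([288, 0, 840]) cube([66, 825, 77]);
translate([0, 76, 0]) rotate([0, atan2(288, 840), 0]) cube([31, 42, 888]);
translate([642, 76, 0]) mirror([1, 0, 0]) rotate([0, atan2(288, 840), 0]) cube([31, 42, 888]);
translate([0, 707, 0]) rotate([0, atan2(288, 840), 0]) cube([31, 42, 888]);
translate([642, 707, 0]) mirror([1, 0, 0]) rotate([0, atan2(288, 840), 0]) cube([31, 42, 888]);


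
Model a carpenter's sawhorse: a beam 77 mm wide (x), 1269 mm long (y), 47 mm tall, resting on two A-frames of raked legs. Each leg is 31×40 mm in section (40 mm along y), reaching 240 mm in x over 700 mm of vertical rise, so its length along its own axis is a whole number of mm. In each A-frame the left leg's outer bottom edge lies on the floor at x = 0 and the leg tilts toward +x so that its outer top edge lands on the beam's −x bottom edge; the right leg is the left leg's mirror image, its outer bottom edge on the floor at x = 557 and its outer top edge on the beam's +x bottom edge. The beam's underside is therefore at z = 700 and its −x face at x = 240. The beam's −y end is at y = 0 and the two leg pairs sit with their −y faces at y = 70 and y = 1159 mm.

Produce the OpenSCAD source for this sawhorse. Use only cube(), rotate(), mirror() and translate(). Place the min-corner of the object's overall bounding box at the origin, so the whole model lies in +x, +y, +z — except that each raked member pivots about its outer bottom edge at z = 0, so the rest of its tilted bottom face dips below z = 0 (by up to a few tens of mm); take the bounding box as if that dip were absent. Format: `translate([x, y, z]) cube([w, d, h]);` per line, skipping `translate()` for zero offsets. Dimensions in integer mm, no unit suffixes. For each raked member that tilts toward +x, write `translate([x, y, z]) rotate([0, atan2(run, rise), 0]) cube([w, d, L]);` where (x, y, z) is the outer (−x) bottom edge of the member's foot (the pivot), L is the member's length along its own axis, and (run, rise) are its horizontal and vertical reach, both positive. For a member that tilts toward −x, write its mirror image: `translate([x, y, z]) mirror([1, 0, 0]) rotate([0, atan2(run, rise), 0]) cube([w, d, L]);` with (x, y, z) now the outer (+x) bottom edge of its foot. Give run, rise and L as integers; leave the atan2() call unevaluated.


// leg length = √(240² + 700²) = 740
// right-leg outer foot x = 2·240 + 77 = 557
// beam min-corner = (240, 0, 700)
translate([240, 0, 700]) cube([77, 1269, 47]);
translate([0, 70, 0]) rotate([0, atan2(240, 700), 0]) cube([31, 40, 740]);
translate([557, 70, 0]) mirror([1, 0, 0]) rotate([0, atan2(240, 700), 0]) cube([31, 40, 740]);
translate([0, 1159, 0]) rotate([0, atan2(240, 700), 0]) cube([31, 40, 740]);
translate([557, 1159, 0]) mirror([1, 0, 0]) rotate([0, atan2(240, 700), 0]) cube([31, 40, 740]);


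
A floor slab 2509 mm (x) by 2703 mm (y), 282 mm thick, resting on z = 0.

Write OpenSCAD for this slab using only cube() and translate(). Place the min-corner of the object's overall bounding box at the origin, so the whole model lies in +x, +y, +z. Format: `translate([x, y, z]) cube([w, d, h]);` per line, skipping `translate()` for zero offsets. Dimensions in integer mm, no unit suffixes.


cube([2509, 2703, 282]);


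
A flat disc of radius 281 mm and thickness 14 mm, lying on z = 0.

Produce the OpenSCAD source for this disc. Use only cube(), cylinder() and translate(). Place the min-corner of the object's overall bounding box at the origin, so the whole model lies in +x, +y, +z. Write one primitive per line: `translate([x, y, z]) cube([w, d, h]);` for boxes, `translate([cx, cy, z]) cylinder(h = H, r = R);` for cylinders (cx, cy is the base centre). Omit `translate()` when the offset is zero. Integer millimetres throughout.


translate([281, 281, 0]) cylinder(h = 14, r = 281);


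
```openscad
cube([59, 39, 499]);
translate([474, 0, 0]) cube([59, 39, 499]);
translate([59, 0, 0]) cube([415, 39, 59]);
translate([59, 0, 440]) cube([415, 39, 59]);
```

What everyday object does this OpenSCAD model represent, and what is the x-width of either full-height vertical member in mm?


A picture frame. The border width is 59 mm.

Four thin pieces enclosing a rectangular opening — a picture frame. The two full-height stiles are 499 mm tall; the top rail sits at z = 440 and is 59 mm tall, so the border above the opening is 499 − 440 = 59 mm, matching the stile x-width.


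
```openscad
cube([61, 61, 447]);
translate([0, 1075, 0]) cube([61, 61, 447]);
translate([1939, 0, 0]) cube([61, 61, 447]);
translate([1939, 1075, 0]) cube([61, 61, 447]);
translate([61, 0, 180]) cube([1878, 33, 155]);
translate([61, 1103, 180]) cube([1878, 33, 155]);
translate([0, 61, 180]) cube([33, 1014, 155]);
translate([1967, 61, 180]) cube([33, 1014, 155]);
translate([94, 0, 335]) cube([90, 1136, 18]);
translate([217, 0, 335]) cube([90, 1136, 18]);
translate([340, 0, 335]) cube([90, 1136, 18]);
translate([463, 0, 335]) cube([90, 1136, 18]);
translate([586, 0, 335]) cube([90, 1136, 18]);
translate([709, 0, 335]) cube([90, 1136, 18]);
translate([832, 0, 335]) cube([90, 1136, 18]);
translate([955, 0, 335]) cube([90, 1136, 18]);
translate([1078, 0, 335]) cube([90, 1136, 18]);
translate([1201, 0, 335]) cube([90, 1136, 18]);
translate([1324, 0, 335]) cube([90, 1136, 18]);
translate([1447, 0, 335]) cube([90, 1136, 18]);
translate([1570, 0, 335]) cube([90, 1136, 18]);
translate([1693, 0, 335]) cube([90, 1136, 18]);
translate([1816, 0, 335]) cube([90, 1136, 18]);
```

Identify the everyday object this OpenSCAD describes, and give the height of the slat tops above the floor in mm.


A bed frame. The slat-top height is 353 mm.

Four posts, four rails, and a row of slats — a bed frame. Slats sit on the rails at z = 180 + 155 = 335; with slat thickness 18, the top is 353 mm.


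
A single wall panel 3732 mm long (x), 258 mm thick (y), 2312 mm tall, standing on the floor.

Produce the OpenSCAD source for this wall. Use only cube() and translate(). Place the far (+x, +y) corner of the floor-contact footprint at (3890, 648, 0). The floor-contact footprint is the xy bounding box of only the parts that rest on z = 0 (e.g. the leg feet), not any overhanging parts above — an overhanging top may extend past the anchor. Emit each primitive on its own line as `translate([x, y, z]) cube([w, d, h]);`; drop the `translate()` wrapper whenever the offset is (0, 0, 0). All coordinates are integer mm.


translate([158, 390, 0]) cube([3732, 258, 2312]);


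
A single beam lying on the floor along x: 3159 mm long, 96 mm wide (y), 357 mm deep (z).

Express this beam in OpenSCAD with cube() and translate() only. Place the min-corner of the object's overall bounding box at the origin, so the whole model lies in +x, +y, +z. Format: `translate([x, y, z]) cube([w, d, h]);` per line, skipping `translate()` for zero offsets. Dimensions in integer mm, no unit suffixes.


cube([3159, 96, 357]);


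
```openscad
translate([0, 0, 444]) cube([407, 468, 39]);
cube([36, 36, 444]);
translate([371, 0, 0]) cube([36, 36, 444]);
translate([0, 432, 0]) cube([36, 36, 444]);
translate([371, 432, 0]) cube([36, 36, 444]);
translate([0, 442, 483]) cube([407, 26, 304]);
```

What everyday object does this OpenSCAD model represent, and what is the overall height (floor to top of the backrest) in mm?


A chair. The overall height is 787 mm.

A slab on four corner posts with a tall panel at the back — a chair. The seat slab sits at z = 444 with thickness 39, and the 304 mm backrest starts at the seat top, so the overall height is 444 + 39 + 304 = 787 mm.


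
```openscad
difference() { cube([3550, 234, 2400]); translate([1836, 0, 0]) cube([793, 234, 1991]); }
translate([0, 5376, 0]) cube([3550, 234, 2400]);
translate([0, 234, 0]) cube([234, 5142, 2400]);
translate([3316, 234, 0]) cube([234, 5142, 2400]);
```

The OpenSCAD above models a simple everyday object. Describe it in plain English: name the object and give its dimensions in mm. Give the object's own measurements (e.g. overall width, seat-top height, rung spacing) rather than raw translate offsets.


A single room: four walls, each 2400 mm tall and 234 mm thick, enclosing an outside footprint 3550×5610 mm (x × y), no floor or roof. The front and back walls (−y and +y sides) run the full x-width; the side walls fit between their inner faces. A door opening 793 mm wide and 1991 mm tall is cut through the front wall from the floor up, its −x edge 1836 mm from the wall's −x end.


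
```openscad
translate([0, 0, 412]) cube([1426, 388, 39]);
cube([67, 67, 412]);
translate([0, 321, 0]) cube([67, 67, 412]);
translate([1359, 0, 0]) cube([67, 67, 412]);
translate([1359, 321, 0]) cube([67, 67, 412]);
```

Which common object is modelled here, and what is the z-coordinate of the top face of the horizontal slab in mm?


A bench. The seat-top height is 451 mm.

A long slab on four corner posts — a bench. The slab sits at z = 412 with thickness 39, so the top is 412 + 39 = 451 mm.


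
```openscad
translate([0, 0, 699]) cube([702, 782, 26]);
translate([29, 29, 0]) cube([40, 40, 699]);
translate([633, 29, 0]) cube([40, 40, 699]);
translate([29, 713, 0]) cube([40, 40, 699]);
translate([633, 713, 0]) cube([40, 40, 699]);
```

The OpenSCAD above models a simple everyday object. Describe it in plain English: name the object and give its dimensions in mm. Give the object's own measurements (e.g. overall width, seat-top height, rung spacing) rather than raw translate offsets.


A table: top 702 mm (x) × 782 mm (y), 26 mm thick, upper face at z = 725 mm, on four 40×40 mm square legs, each inset 29 mm from the nearest pair of top edges from z = 0 to the bottom of the top.


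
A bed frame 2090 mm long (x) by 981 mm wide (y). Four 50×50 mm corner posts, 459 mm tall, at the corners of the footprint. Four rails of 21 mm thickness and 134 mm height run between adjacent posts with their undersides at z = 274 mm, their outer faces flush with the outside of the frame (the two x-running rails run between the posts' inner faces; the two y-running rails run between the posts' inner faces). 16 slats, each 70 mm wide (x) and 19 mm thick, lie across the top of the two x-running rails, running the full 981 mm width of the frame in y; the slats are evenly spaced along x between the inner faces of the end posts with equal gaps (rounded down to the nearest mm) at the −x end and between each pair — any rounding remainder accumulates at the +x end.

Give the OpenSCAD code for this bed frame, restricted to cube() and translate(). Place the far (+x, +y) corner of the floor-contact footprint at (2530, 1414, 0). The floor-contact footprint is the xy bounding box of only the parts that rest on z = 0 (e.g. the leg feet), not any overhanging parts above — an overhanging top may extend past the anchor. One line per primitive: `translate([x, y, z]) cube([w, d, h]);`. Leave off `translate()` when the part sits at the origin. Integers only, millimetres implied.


// slat z = rail_z + rail_h = 274 + 134 = 408
// slat gap = ⌊(1990 − 16·70) / 17⌋ = 51
translate([440, 433, 0]) cube([50, 50, 459]);
translate([440, 1364, 0]) cube([50, 50, 459]);
translate([2480, 433, 0]) cube([50, 50, 459]);
translate([2480, 1364, 0]) cube([50, 50, 459]);
translate([490, 433, 274]) cube([1990, 21, 134]);
translate([490, 1393, 274]) cube([1990, 21, 134]);
translate([440, 483, 274]) cube([21, 881, 134]);
translate([2509, 483, 274]) cube([21, 881, 134]);
translate([541, 433, 408]) cube([70, 981, 19]);
translate([662, 433, 408]) cube([70, 981, 19]);
translate([783, 433, 408]) cube([70, 981, 19]);
translate([904, 433, 408]) cube([70, 981, 19]);
translate([1025, 433, 408]) cube([70, 981, 19]);
translate([1146, 433, 408]) cube([70, 981, 19]);
translate([1267, 433, 408]) cube([70, 981, 19]);
translate([1388, 433, 408]) cube([70, 981, 19]);
translate([1509, 433, 408]) cube([70, 981, 19]);
translate([1630, 433, 408]) cube([70, 981, 19]);
translate([1751, 433, 408]) cube([70, 981, 19]);
translate([1872, 433, 408]) cube([70, 981, 19]);
translate([1993, 433, 408]) cube([70, 981, 19]);
translate([2114, 433, 408]) cube([70, 981, 19]);
translate([2235, 433, 408]) cube([70, 981, 19]);
translate([2356, 433, 408]) cube([70, 981, 19]);


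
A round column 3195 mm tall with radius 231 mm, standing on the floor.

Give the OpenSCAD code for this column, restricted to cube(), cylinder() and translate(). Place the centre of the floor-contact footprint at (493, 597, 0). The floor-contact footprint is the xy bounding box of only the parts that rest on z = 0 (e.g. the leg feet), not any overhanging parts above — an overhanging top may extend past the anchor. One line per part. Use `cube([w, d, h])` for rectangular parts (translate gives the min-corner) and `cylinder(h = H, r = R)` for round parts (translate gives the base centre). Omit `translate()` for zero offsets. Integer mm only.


translate([493, 597, 0]) cylinder(h = 3195, r = 231);


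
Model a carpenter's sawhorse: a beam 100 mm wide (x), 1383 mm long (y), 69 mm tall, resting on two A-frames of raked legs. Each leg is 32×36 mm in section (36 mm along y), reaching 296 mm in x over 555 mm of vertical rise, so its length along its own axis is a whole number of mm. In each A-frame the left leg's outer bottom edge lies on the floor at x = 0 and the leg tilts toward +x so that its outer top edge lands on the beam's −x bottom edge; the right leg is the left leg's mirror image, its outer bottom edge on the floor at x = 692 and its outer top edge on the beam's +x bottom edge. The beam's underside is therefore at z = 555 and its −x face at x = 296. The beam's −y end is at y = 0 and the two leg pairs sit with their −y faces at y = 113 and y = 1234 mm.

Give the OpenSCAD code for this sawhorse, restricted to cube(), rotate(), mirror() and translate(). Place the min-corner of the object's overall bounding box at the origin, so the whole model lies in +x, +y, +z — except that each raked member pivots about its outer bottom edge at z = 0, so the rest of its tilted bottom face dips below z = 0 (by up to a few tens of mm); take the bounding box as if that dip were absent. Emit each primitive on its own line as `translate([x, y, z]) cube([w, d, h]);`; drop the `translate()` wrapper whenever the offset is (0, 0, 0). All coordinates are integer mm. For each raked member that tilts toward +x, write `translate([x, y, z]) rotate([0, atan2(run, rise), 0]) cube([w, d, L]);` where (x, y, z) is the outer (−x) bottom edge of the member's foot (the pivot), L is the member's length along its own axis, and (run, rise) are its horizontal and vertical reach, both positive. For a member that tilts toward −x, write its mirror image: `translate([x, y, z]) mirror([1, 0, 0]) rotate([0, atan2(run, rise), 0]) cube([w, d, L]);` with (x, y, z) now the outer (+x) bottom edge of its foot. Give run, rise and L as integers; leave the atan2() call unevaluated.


translate([296, 0, 555]) cube([100, 1383, 69]);
translate([0, 113, 0]) rotate([0, atan2(296, 555), 0]) cube([32, 36, 629]);
translate([692, 113, 0]) mirror([1, 0, 0]) rotate([0, atan2(296, 555), 0]) cube([32, 36, 629]);
translate([0, 1234, 0]) rotate([0, atan2(296, 555), 0]) cube([32, 36, 629]);
translate([692, 1234, 0]) mirror([1, 0, 0]) rotate([0, atan2(296, 555), 0]) cube([32, 36, 629]);


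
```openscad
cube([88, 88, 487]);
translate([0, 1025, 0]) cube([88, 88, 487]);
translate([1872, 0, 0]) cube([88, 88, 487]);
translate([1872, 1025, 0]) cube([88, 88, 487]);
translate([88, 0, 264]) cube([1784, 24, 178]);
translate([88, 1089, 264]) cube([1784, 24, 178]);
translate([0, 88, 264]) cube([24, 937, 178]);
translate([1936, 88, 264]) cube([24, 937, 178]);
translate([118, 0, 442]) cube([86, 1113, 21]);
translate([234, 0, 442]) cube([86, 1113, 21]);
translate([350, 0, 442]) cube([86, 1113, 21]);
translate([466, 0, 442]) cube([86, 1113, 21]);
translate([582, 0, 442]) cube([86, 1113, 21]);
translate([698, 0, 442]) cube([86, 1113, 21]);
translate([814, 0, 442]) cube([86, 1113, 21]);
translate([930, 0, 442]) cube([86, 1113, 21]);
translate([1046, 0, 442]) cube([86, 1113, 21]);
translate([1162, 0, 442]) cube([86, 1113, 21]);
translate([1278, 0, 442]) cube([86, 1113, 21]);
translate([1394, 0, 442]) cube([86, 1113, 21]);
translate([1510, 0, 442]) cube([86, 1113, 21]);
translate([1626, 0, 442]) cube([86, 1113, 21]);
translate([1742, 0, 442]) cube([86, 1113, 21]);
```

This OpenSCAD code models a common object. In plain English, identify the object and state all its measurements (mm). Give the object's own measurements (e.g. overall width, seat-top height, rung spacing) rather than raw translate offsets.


A bed frame 1960 mm long (x) by 1113 mm wide (y). Four 88×88 mm corner posts, 487 mm tall, at the corners of the footprint. Four rails of 24 mm thickness and 178 mm height run between adjacent posts with their undersides at z = 264 mm, their outer faces flush with the outside of the frame (the two x-running rails run between the posts' inner faces; the two y-running rails run between the posts' inner faces). 15 slats, each 86 mm wide (x) and 21 mm thick, lie across the top of the two x-running rails, running the full 1113 mm width of the frame in y; along x they sit between the end posts with a 30 mm gap after the −x posts and between neighbouring slats, leaving 44 mm before the +x posts.


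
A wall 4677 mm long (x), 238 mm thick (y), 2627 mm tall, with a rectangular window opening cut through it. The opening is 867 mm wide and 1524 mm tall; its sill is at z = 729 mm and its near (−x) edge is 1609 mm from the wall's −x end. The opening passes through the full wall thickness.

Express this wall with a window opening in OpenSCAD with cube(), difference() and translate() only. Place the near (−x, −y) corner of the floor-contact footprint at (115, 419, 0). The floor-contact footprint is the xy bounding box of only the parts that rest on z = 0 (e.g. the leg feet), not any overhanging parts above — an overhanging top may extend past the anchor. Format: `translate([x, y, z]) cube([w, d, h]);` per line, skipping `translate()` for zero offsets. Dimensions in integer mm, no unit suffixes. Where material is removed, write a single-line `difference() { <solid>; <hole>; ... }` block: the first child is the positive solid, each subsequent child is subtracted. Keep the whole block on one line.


difference() { translate([115, 419, 0]) cube([4677, 238, 2627]); translate([1724, 419, 729]) cube([867, 238, 1524]); }


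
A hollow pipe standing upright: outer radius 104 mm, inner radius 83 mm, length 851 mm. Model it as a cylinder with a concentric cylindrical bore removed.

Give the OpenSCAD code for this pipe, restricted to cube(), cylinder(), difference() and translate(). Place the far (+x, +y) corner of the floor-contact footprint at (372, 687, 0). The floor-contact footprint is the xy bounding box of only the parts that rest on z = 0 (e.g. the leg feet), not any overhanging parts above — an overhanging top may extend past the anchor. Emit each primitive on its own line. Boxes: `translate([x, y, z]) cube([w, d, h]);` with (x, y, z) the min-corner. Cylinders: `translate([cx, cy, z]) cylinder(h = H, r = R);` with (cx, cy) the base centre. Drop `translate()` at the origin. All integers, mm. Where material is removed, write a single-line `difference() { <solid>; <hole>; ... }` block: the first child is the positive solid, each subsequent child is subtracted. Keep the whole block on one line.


difference() { translate([268, 583, 0]) cylinder(h = 851, r = 104); translate([268, 583, 0]) cylinder(h = 851, r = 83); }


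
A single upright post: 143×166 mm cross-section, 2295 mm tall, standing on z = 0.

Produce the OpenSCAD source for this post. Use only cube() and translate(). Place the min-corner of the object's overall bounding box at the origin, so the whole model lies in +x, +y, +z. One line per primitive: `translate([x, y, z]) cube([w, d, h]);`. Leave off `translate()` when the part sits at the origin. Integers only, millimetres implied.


cube([143, 166, 2295]);


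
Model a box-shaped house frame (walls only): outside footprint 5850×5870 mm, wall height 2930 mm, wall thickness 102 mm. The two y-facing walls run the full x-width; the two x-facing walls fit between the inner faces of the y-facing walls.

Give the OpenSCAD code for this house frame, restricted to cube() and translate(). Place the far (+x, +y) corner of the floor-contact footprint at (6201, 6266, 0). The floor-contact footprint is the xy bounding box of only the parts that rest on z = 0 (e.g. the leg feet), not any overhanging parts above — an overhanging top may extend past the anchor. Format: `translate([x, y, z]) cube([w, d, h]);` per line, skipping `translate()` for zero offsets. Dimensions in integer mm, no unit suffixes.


translate([351, 396, 0]) cube([5850, 102, 2930]);
translate([351, 6164, 0]) cube([5850, 102, 2930]);
translate([351, 498, 0]) cube([102, 5666, 2930]);
translate([6099, 498, 0]) cube([102, 5666, 2930]);


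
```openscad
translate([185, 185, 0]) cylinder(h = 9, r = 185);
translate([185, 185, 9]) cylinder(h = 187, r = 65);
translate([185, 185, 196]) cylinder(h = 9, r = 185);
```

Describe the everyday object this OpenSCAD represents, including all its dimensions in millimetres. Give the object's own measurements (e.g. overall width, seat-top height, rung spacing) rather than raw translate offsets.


A spool: two coaxial disc flanges of radius 185 mm and thickness 9 mm, joined by a core cylinder of radius 65 mm and height 187 mm. The lower flange rests on z = 0 and the three cylinders share a vertical axis.


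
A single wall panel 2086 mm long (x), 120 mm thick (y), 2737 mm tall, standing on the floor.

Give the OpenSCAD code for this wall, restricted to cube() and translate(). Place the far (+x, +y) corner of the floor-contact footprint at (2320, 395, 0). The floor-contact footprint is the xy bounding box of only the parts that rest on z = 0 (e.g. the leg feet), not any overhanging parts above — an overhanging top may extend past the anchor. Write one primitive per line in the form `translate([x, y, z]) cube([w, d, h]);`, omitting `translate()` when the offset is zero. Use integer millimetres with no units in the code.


translate([234, 275, 0]) cube([2086, 120, 2737]);


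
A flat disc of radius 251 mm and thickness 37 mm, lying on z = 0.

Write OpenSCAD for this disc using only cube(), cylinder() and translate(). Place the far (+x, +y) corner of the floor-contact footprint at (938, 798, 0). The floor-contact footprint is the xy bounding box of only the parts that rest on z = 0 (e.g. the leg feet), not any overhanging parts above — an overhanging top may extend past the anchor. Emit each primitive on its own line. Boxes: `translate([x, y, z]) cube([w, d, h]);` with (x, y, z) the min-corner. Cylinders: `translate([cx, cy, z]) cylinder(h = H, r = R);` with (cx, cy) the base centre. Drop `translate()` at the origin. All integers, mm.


translate([687, 547, 0]) cylinder(h = 37, r = 251);


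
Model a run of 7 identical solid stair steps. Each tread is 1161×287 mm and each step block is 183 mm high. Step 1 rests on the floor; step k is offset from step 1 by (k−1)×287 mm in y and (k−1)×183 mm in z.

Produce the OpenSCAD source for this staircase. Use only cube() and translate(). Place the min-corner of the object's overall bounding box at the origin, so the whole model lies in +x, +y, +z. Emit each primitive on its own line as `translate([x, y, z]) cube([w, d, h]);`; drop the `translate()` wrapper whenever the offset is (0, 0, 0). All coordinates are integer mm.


cube([1161, 287, 183]);
translate([0, 287, 183]) cube([1161, 287, 183]);
translate([0, 574, 366]) cube([1161, 287, 183]);
translate([0, 861, 549]) cube([1161, 287, 183]);
translate([0, 1148, 732]) cube([1161, 287, 183]);
translate([0, 1435, 915]) cube([1161, 287, 183]);
translate([0, 1722, 1098]) cube([1161, 287, 183]);


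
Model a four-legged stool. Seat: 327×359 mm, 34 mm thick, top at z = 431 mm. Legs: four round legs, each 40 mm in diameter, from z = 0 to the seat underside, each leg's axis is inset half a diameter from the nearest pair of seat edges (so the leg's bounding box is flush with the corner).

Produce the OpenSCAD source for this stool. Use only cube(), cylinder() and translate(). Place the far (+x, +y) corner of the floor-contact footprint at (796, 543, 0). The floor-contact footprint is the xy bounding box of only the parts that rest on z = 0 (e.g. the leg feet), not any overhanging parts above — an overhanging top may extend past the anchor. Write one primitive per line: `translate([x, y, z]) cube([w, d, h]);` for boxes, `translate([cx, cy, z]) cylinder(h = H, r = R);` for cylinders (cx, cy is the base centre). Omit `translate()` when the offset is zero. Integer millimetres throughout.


translate([469, 184, 397]) cube([327, 359, 34]);
translate([489, 204, 0]) cylinder(h = 397, r = 20);
translate([776, 204, 0]) cylinder(h = 397, r = 20);
translate([489, 523, 0]) cylinder(h = 397, r = 20);
translate([776, 523, 0]) cylinder(h = 397, r = 20);


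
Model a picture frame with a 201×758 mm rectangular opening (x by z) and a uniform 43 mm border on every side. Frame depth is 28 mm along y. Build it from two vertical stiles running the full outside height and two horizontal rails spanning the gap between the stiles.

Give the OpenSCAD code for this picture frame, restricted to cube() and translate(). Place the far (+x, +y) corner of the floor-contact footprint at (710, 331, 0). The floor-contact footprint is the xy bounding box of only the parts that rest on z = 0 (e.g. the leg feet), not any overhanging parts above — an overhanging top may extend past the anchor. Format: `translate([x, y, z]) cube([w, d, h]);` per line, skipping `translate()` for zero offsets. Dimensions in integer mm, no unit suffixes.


translate([423, 303, 0]) cube([43, 28, 844]);
translate([667, 303, 0]) cube([43, 28, 844]);
translate([466, 303, 0]) cube([201, 28, 43]);
translate([466, 303, 801]) cube([201, 28, 43]);


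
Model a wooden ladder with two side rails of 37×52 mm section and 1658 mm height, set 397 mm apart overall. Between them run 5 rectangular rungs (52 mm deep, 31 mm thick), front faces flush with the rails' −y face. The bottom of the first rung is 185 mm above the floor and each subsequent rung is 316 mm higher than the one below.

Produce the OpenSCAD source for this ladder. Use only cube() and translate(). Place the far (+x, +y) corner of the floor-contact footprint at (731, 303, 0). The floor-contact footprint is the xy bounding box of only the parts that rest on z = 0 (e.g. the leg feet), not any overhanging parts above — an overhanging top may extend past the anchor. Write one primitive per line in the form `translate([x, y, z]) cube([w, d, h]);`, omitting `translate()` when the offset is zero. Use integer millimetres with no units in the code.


translate([334, 251, 0]) cube([37, 52, 1658]);
translate([694, 251, 0]) cube([37, 52, 1658]);
translate([371, 251, 185]) cube([323, 52, 31]);
translate([371, 251, 501]) cube([323, 52, 31]);
translate([371, 251, 817]) cube([323, 52, 31]);
translate([371, 251, 1133]) cube([323, 52, 31]);
translate([371, 251, 1449]) cube([323, 52, 31]);


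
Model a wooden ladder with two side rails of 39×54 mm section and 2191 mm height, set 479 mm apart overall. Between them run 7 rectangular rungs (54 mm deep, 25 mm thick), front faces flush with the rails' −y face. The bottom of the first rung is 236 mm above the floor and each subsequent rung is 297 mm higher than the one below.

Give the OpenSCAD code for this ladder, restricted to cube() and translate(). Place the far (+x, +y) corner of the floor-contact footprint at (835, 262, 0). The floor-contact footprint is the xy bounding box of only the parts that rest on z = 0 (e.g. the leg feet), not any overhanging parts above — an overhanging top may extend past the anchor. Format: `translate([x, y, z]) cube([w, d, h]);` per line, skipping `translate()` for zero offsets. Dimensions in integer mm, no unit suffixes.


// rung span = 479 - 2*39 = 401
// rung[k] z = 236 + k*297
translate([356, 208, 0]) cube([39, 54, 2191]);
translate([796, 208, 0]) cube([39, 54, 2191]);
translate([395, 208, 236]) cube([401, 54, 25]);
translate([395, 208, 533]) cube([401, 54, 25]);
translate([395, 208, 830]) cube([401, 54, 25]);
translate([395, 208, 1127]) cube([401, 54, 25]);
translate([395, 208, 1424]) cube([401, 54, 25]);
translate([395, 208, 1721]) cube([401, 54, 25]);
translate([395, 208, 2018]) cube([401, 54, 25]);
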